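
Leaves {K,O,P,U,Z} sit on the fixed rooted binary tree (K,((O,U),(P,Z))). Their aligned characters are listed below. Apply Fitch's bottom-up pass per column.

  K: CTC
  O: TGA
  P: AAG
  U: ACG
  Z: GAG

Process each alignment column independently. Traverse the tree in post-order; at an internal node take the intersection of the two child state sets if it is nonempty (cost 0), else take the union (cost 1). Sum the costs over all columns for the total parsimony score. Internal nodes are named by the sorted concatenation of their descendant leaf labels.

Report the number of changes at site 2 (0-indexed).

OU@0: {T} ∪ {A} = {A,T} (union, +1)
PZ@0: {A} ∪ {G} = {A,G} (union, +1)
OPUZ@0: {A,T} ∩ {A,G} = {A} (intersection, +0)
KOPUZ@0: {C} ∪ {A} = {A,C} (union, +1)
OU@1: {G} ∪ {C} = {C,G} (union, +1)
PZ@1: {A} ∩ {A} = {A} (intersection, +0)
OPUZ@1: {C,G} ∪ {A} = {A,C,G} (union, +1)
KOPUZ@1: {T} ∪ {A,C,G} = {A,C,G,T} (union, +1)
OU@2: {A} ∪ {G} = {A,G} (union, +1)
PZ@2: {G} ∩ {G} = {G} (intersection, +0)
OPUZ@2: {A,G} ∩ {G} = {G} (intersection, +0)
KOPUZ@2: {C} ∪ {G} = {C,G} (union, +1)
per-site changes: [3, 3, 2]; total = 8

2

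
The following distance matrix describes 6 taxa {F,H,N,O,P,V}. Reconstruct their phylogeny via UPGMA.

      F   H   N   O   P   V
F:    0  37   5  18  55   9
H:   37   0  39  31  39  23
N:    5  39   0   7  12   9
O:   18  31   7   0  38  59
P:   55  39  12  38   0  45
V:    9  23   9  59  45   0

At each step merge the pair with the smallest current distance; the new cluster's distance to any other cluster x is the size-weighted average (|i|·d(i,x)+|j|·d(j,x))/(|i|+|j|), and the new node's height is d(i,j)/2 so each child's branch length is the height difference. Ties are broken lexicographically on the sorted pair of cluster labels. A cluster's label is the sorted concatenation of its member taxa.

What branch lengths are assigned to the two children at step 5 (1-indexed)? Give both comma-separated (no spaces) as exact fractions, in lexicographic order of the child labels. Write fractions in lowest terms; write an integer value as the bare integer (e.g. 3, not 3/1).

1. join F+N (d=5) ⇒ FN; edges |F|=5/2, |N|=5/2
  updated: d(FN,H)=38, d(FN,O)=25/2, d(FN,P)=67/2, d(FN,V)=9
2. join FN+V (d=9) ⇒ FNV; edges |FN|=2, |V|=9/2
  updated: d(FNV,H)=33, d(FNV,O)=28, d(FNV,P)=112/3
3. join FNV+O (d=28) ⇒ FNOV; edges |FNV|=19/2, |O|=14
  updated: d(FNOV,H)=65/2, d(FNOV,P)=75/2
4. join FNOV+H (d=65/2) ⇒ FHNOV; edges |FNOV|=9/4, |H|=65/4
  updated: d(FHNOV,P)=189/5
5. join FHNOV+P (d=189/5) ⇒ FHNOPV; edges |FHNOV|=53/20, |P|=189/10
final tree: (((((F:5/2,N:5/2):2,V:9/2):19/2,O:14):9/4,H:65/4):53/20,P:189/10)
total length: 1501/20

53/20,189/10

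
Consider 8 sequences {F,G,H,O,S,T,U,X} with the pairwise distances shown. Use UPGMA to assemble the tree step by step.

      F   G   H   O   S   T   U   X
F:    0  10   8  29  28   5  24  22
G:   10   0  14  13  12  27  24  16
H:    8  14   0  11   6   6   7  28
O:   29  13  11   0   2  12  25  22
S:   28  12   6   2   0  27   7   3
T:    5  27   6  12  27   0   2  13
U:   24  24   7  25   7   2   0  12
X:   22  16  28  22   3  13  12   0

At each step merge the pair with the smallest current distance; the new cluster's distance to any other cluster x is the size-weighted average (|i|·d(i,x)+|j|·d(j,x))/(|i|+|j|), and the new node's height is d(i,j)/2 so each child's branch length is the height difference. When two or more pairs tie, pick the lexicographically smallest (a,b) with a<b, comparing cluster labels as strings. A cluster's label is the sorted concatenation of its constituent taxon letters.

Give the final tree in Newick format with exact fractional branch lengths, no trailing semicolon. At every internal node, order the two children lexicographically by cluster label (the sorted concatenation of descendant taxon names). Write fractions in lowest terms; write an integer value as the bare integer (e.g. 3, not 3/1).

step 1: merge (O,S) at d=2; branch lengths O→1, S→1; new cluster OS
  updated: d(F,OS)=57/2, d(G,OS)=25/2, d(H,OS)=17/2, d(OS,T)=39/2, d(OS,U)=16, d(OS,X)=25/2
step 2: merge (T,U) at d=2; branch lengths T→1, U→1; new cluster TU
  updated: d(F,TU)=29/2, d(G,TU)=51/2, d(H,TU)=13/2, d(OS,TU)=71/4, d(TU,X)=25/2
step 3: merge (H,TU) at d=13/2; branch lengths H→13/4, TU→9/4; new cluster HTU
  updated: d(F,HTU)=37/3, d(G,HTU)=65/3, d(HTU,OS)=44/3, d(HTU,X)=53/3
step 4: merge (F,G) at d=10; branch lengths F→5, G→5; new cluster FG
  updated: d(FG,HTU)=17, d(FG,OS)=41/2, d(FG,X)=19
step 5: merge (OS,X) at d=25/2; branch lengths OS→21/4, X→25/4; new cluster OSX
  updated: d(FG,OSX)=20, d(HTU,OSX)=47/3
step 6: merge (HTU,OSX) at d=47/3; branch lengths HTU→55/12, OSX→19/12; new cluster HOSTUX
  updated: d(FG,HOSTUX)=37/2
step 7: merge (FG,HOSTUX) at d=37/2; branch lengths FG→17/4, HOSTUX→17/12; new cluster FGHOSTUX
final tree: ((F:5,G:5):17/4,((H:13/4,(T:1,U:1):9/4):55/12,((O:1,S:1):21/4,X:25/4):19/12):17/12)
total length: 257/6

((F:5,G:5):17/4,((H:13/4,(T:1,U:1):9/4):55/12,((O:1,S:1):21/4,X:25/4):19/12):17/12)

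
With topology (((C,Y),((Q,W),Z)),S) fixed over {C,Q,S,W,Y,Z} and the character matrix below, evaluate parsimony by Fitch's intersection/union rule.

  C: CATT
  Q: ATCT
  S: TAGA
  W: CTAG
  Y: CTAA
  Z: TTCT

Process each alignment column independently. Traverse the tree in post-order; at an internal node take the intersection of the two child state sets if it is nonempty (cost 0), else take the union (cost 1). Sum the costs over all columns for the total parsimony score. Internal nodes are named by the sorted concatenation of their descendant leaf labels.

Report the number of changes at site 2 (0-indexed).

CY@0: {C} ∩ {C} = {C} (intersection, +0)
QW@0: {A} ∪ {C} = {A,C} (union, +1)
QWZ@0: {A,C} ∪ {T} = {A,C,T} (union, +1)
CQWYZ@0: {C} ∩ {A,C,T} = {C} (intersection, +0)
CQSWYZ@0: {C} ∪ {T} = {C,T} (union, +1)
CY@1: {A} ∪ {T} = {A,T} (union, +1)
QW@1: {T} ∩ {T} = {T} (intersection, +0)
QWZ@1: {T} ∩ {T} = {T} (intersection, +0)
CQWYZ@1: {A,T} ∩ {T} = {T} (intersection, +0)
CQSWYZ@1: {T} ∪ {A} = {A,T} (union, +1)
CY@2: {T} ∪ {A} = {A,T} (union, +1)
QW@2: {C} ∪ {A} = {A,C} (union, +1)
QWZ@2: {A,C} ∩ {C} = {C} (intersection, +0)
CQWYZ@2: {A,T} ∪ {C} = {A,C,T} (union, +1)
CQSWYZ@2: {A,C,T} ∪ {G} = {A,C,G,T} (union, +1)
CY@3: {T} ∪ {A} = {A,T} (union, +1)
QW@3: {T} ∪ {G} = {G,T} (union, +1)
QWZ@3: {G,T} ∩ {T} = {T} (intersection, +0)
CQWYZ@3: {A,T} ∩ {T} = {T} (intersection, +0)
CQSWYZ@3: {T} ∪ {A} = {A,T} (union, +1)
per-site changes: [3, 2, 4, 3]; total = 12

4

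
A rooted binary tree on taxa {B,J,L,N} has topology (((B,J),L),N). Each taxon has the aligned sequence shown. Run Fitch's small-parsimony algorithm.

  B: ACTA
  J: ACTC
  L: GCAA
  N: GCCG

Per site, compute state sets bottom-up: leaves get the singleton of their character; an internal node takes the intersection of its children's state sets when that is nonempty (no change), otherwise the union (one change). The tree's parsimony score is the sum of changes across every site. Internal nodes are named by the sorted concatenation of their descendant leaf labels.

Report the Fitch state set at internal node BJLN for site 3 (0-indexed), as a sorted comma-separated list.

A,G

BJ@0: {A} ∩ {A} = {A} (intersection, +0)
BJL@0: {A} ∪ {G} = {A,G} (union, +1)
BJLN@0: {A,G} ∩ {G} = {G} (intersection, +0)
BJ@1: {C} ∩ {C} = {C} (intersection, +0)
BJL@1: {C} ∩ {C} = {C} (intersection, +0)
BJLN@1: {C} ∩ {C} = {C} (intersection, +0)
BJ@2: {T} ∩ {T} = {T} (intersection, +0)
BJL@2: {T} ∪ {A} = {A,T} (union, +1)
BJLN@2: {A,T} ∪ {C} = {A,C,T} (union, +1)
BJ@3: {A} ∪ {C} = {A,C} (union, +1)
BJL@3: {A,C} ∩ {A} = {A} (intersection, +0)
BJLN@3: {A} ∪ {G} = {A,G} (union, +1)
per-site changes: [1, 0, 2, 2]; total = 5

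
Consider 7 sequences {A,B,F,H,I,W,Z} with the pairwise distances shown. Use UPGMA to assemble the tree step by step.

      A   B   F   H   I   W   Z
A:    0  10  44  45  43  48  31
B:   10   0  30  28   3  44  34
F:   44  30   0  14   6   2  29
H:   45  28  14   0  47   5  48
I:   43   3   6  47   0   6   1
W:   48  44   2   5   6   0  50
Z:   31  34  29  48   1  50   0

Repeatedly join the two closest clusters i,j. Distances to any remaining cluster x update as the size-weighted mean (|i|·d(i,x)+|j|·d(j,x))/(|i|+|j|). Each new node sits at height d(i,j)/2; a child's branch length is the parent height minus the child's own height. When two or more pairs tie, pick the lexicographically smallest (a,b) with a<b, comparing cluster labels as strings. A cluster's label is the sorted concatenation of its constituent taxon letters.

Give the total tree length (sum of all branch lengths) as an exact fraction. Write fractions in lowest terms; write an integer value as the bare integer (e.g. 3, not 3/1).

iteration 1: select I,Z (d=1); attach at lengths (1/2, 1/2); label the merged cluster IZ
  updated: d(A,IZ)=37, d(B,IZ)=37/2, d(F,IZ)=35/2, d(H,IZ)=95/2, d(IZ,W)=28
iteration 2: select F,W (d=2); attach at lengths (1, 1); label the merged cluster FW
  updated: d(A,FW)=46, d(B,FW)=37, d(FW,H)=19/2, d(FW,IZ)=91/4
iteration 3: select FW,H (d=19/2); attach at lengths (15/4, 19/4); label the merged cluster FHW
  updated: d(A,FHW)=137/3, d(B,FHW)=34, d(FHW,IZ)=31
iteration 4: select A,B (d=10); attach at lengths (5, 5); label the merged cluster AB
  updated: d(AB,FHW)=239/6, d(AB,IZ)=111/4
iteration 5: select AB,IZ (d=111/4); attach at lengths (71/8, 107/8); label the merged cluster ABIZ
  updated: d(ABIZ,FHW)=425/12
iteration 6: select ABIZ,FHW (d=425/12); attach at lengths (23/6, 311/24); label the merged cluster ABFHIWZ
final tree: (((A:5,B:5):71/8,(I:1/2,Z:1/2):107/8):23/6,((F:1,W:1):15/4,H:19/4):311/24)
total length: 1453/24

1453/24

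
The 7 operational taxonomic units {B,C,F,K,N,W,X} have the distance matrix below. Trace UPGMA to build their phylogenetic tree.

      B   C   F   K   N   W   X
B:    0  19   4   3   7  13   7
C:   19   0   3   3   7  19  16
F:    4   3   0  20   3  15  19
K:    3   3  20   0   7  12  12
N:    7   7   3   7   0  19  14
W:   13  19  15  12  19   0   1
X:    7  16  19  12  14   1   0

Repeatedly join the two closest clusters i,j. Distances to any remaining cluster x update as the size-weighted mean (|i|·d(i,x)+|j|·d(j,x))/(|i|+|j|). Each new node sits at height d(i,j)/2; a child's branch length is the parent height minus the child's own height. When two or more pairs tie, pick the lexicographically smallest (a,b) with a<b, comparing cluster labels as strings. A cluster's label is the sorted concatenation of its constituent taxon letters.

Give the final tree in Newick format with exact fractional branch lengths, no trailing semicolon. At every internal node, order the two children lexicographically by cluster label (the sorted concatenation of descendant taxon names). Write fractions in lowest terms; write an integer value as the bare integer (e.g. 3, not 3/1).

1. join W+X (d=1) ⇒ WX; edges |W|=1/2, |X|=1/2
  updated: d(B,WX)=10, d(C,WX)=35/2, d(F,WX)=17, d(K,WX)=12, d(N,WX)=33/2
2. join B+K (d=3) ⇒ BK; edges |B|=3/2, |K|=3/2
  updated: d(BK,C)=11, d(BK,F)=12, d(BK,N)=7, d(BK,WX)=11
3. join C+F (d=3) ⇒ CF; edges |C|=3/2, |F|=3/2
  updated: d(BK,CF)=23/2, d(CF,N)=5, d(CF,WX)=69/4
4. join CF+N (d=5) ⇒ CFN; edges |CF|=1, |N|=5/2
  updated: d(BK,CFN)=10, d(CFN,WX)=17
5. join BK+CFN (d=10) ⇒ BCFKN; edges |BK|=7/2, |CFN|=5/2
  updated: d(BCFKN,WX)=73/5
6. join BCFKN+WX (d=73/5) ⇒ BCFKNWX; edges |BCFKN|=23/10, |WX|=34/5
final tree: (((B:3/2,K:3/2):7/2,((C:3/2,F:3/2):1,N:5/2):5/2):23/10,(W:1/2,X:1/2):34/5)
total length: 128/5

(((B:3/2,K:3/2):7/2,((C:3/2,F:3/2):1,N:5/2):5/2):23/10,(W:1/2,X:1/2):34/5)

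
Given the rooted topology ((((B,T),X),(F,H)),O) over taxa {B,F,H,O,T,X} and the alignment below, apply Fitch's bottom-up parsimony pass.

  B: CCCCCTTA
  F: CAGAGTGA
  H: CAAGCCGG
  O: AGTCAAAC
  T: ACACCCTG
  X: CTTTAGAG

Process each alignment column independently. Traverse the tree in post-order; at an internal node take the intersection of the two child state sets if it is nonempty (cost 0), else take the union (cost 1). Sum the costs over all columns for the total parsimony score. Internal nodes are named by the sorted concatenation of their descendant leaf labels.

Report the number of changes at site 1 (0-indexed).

[col 0] BT: children B:{C}, T:{A} ∪→ {A,C}; cost 1
[col 0] BTX: children BT:{A,C}, X:{C} ∩→ {C}; cost 0
[col 0] FH: children F:{C}, H:{C} ∩→ {C}; cost 0
[col 0] BFHTX: children BTX:{C}, FH:{C} ∩→ {C}; cost 0
[col 0] BFHOTX: children BFHTX:{C}, O:{A} ∪→ {A,C}; cost 1
[col 1] BT: children B:{C}, T:{C} ∩→ {C}; cost 0
[col 1] BTX: children BT:{C}, X:{T} ∪→ {C,T}; cost 1
[col 1] FH: children F:{A}, H:{A} ∩→ {A}; cost 0
[col 1] BFHTX: children BTX:{C,T}, FH:{A} ∪→ {A,C,T}; cost 1
[col 1] BFHOTX: children BFHTX:{A,C,T}, O:{G} ∪→ {A,C,G,T}; cost 1
[col 2] BT: children B:{C}, T:{A} ∪→ {A,C}; cost 1
[col 2] BTX: children BT:{A,C}, X:{T} ∪→ {A,C,T}; cost 1
[col 2] FH: children F:{G}, H:{A} ∪→ {A,G}; cost 1
[col 2] BFHTX: children BTX:{A,C,T}, FH:{A,G} ∩→ {A}; cost 0
[col 2] BFHOTX: children BFHTX:{A}, O:{T} ∪→ {A,T}; cost 1
[col 3] BT: children B:{C}, T:{C} ∩→ {C}; cost 0
[col 3] BTX: children BT:{C}, X:{T} ∪→ {C,T}; cost 1
[col 3] FH: children F:{A}, H:{G} ∪→ {A,G}; cost 1
[col 3] BFHTX: children BTX:{C,T}, FH:{A,G} ∪→ {A,C,G,T}; cost 1
[col 3] BFHOTX: children BFHTX:{A,C,G,T}, O:{C} ∩→ {C}; cost 0
[col 4] BT: children B:{C}, T:{C} ∩→ {C}; cost 0
[col 4] BTX: children BT:{C}, X:{A} ∪→ {A,C}; cost 1
[col 4] FH: children F:{G}, H:{C} ∪→ {C,G}; cost 1
[col 4] BFHTX: children BTX:{A,C}, FH:{C,G} ∩→ {C}; cost 0
[col 4] BFHOTX: children BFHTX:{C}, O:{A} ∪→ {A,C}; cost 1
[col 5] BT: children B:{T}, T:{C} ∪→ {C,T}; cost 1
[col 5] BTX: children BT:{C,T}, X:{G} ∪→ {C,G,T}; cost 1
[col 5] FH: children F:{T}, H:{C} ∪→ {C,T}; cost 1
[col 5] BFHTX: children BTX:{C,G,T}, FH:{C,T} ∩→ {C,T}; cost 0
[col 5] BFHOTX: children BFHTX:{C,T}, O:{A} ∪→ {A,C,T}; cost 1
[col 6] BT: children B:{T}, T:{T} ∩→ {T}; cost 0
[col 6] BTX: children BT:{T}, X:{A} ∪→ {A,T}; cost 1
[col 6] FH: children F:{G}, H:{G} ∩→ {G}; cost 0
[col 6] BFHTX: children BTX:{A,T}, FH:{G} ∪→ {A,G,T}; cost 1
[col 6] BFHOTX: children BFHTX:{A,G,T}, O:{A} ∩→ {A}; cost 0
[col 7] BT: children B:{A}, T:{G} ∪→ {A,G}; cost 1
[col 7] BTX: children BT:{A,G}, X:{G} ∩→ {G}; cost 0
[col 7] FH: children F:{A}, H:{G} ∪→ {A,G}; cost 1
[col 7] BFHTX: children BTX:{G}, FH:{A,G} ∩→ {G}; cost 0
[col 7] BFHOTX: children BFHTX:{G}, O:{C} ∪→ {C,G}; cost 1
per-site changes: [2, 3, 4, 3, 3, 4, 2, 3]; total = 24

3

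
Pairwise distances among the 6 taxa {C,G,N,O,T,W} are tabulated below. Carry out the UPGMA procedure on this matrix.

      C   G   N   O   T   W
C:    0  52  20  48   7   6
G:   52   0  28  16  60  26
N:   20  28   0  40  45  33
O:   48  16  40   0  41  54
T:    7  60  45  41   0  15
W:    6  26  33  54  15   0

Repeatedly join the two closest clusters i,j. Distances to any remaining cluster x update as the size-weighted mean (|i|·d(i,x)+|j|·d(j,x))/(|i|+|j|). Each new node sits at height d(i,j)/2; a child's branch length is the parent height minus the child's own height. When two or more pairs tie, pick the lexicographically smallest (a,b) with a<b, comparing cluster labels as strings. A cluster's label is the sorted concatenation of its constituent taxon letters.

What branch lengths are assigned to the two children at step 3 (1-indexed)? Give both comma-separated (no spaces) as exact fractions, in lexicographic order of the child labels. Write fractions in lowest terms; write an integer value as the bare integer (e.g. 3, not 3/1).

8,8

iteration 1: select C,W (d=6); attach at lengths (3, 3); label the merged cluster CW
  updated: d(CW,G)=39, d(CW,N)=53/2, d(CW,O)=51, d(CW,T)=11
iteration 2: select CW,T (d=11); attach at lengths (5/2, 11/2); label the merged cluster CTW
  updated: d(CTW,G)=46, d(CTW,N)=98/3, d(CTW,O)=143/3
iteration 3: select G,O (d=16); attach at lengths (8, 8); label the merged cluster GO
  updated: d(CTW,GO)=281/6, d(GO,N)=34
iteration 4: select CTW,N (d=98/3); attach at lengths (65/6, 49/3); label the merged cluster CNTW
  updated: d(CNTW,GO)=349/8
iteration 5: select CNTW,GO (d=349/8); attach at lengths (263/48, 221/16); label the merged cluster CGNOTW
final tree: ((((C:3,W:3):5/2,T:11/2):65/6,N:49/3):263/48,(G:8,O:8):221/16)
total length: 1835/24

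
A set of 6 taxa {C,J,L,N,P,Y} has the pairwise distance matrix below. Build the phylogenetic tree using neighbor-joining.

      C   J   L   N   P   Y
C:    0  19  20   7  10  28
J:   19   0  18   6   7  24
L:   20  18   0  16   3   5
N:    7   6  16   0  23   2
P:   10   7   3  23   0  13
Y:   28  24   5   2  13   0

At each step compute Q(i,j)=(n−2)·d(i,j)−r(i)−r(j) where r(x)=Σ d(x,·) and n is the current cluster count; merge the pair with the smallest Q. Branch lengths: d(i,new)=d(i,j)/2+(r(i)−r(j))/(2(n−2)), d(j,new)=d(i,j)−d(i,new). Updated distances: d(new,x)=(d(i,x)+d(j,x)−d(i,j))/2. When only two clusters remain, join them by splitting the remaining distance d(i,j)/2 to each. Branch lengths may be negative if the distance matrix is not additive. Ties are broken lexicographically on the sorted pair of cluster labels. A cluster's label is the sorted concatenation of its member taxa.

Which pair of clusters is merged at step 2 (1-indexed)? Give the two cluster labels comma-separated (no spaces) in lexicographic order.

iteration 1: select N,Y (d=2, Q=-118); attach at lengths (-5/4, 13/4); label the merged cluster NY
  updated: d(C,NY)=33/2, d(J,NY)=14, d(L,NY)=19/2, d(NY,P)=17
iteration 2: select L,NY (d=19/2, Q=-79); attach at lengths (11/3, 35/6); label the merged cluster LNY
  updated: d(C,LNY)=27/2, d(J,LNY)=45/4, d(LNY,P)=21/4
iteration 3: select C,LNY (d=27/2, Q=-91/2); attach at lengths (79/8, 29/8); label the merged cluster CLNY
  updated: d(CLNY,J)=67/8, d(CLNY,P)=7/8
iteration 4: select CLNY,J (d=67/8, Q=-65/4); attach at lengths (9/8, 29/4); label the merged cluster CJLNY
  updated: d(CJLNY,P)=-1/4
iteration 5: select CJLNY,P (d=-1/4); attach at lengths (-1/8, -1/8); label the merged cluster CJLNPY
final tree: (((C:79/8,(L:11/3,(N:-5/4,Y:13/4):35/6):29/8):9/8,J:29/4):-1/8,P:-1/8)
total length: 265/8

L,NY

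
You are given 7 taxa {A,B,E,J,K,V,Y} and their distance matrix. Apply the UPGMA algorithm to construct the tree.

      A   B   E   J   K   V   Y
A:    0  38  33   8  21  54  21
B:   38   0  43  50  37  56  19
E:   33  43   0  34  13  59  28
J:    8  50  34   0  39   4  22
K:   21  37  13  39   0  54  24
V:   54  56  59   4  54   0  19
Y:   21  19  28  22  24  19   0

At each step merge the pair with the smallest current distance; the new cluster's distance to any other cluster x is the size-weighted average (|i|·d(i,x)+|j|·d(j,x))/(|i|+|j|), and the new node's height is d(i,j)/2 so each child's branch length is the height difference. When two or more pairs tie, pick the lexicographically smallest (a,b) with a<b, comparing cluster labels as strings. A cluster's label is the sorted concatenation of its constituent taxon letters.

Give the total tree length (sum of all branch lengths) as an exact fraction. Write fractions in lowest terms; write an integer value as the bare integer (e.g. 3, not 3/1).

1. join J+V (d=4) ⇒ JV; edges |J|=2, |V|=2
  updated: d(A,JV)=31, d(B,JV)=53, d(E,JV)=93/2, d(JV,K)=93/2, d(JV,Y)=41/2
2. join E+K (d=13) ⇒ EK; edges |E|=13/2, |K|=13/2
  updated: d(A,EK)=27, d(B,EK)=40, d(EK,JV)=93/2, d(EK,Y)=26
3. join B+Y (d=19) ⇒ BY; edges |B|=19/2, |Y|=19/2
  updated: d(A,BY)=59/2, d(BY,EK)=33, d(BY,JV)=147/4
4. join A+EK (d=27) ⇒ AEK; edges |A|=27/2, |EK|=7
  updated: d(AEK,BY)=191/6, d(AEK,JV)=124/3
5. join AEK+BY (d=191/6) ⇒ ABEKY; edges |AEK|=29/12, |BY|=77/12
  updated: d(ABEKY,JV)=79/2
6. join ABEKY+JV (d=79/2) ⇒ ABEJKVY; edges |ABEKY|=23/6, |JV|=71/4
final tree: (((A:27/2,(E:13/2,K:13/2):7):29/12,(B:19/2,Y:19/2):77/12):23/6,(J:2,V:2):71/4)
total length: 1043/12

1043/12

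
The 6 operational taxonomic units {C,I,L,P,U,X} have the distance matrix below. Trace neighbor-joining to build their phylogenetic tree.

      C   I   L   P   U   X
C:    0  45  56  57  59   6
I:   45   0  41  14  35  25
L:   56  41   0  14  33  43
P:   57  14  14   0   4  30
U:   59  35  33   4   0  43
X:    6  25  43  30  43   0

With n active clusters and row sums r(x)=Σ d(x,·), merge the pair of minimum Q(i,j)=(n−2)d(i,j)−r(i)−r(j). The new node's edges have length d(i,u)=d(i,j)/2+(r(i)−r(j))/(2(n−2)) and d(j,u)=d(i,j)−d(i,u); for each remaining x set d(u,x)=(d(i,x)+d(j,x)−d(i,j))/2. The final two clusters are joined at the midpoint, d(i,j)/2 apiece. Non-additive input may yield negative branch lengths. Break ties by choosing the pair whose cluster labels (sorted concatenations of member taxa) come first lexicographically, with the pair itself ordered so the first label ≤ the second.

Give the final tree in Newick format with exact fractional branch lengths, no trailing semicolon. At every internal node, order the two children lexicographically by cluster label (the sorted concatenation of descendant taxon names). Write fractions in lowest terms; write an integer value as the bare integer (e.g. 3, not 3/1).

step 1: merge (C,X) at d=6, Q=-346; branch lengths C→25/2, X→-13/2; new cluster CX
  updated: d(CX,I)=32, d(CX,L)=93/2, d(CX,P)=81/2, d(CX,U)=48
step 2: merge (CX,I) at d=32, Q=-193; branch lengths CX→47/2, I→17/2; new cluster CIX
  updated: d(CIX,L)=111/4, d(CIX,P)=45/4, d(CIX,U)=51/2
step 3: merge (CIX,L) at d=111/4, Q=-335/4; branch lengths CIX→181/16, L→263/16; new cluster CILX
  updated: d(CILX,P)=-5/4, d(CILX,U)=123/8
step 4: merge (CILX,P) at d=-5/4, Q=-145/8; branch lengths CILX→81/16, P→-101/16; new cluster CILPX
  updated: d(CILPX,U)=165/16
step 5: merge (CILPX,U) at d=165/16; branch lengths CILPX→165/32, U→165/32; new cluster CILPUX
final tree: (((((C:25/2,X:-13/2):47/2,I:17/2):181/16,L:263/16):81/16,P:-101/16):165/32,U:165/32)
total length: 1197/16

(((((C:25/2,X:-13/2):47/2,I:17/2):181/16,L:263/16):81/16,P:-101/16):165/32,U:165/32)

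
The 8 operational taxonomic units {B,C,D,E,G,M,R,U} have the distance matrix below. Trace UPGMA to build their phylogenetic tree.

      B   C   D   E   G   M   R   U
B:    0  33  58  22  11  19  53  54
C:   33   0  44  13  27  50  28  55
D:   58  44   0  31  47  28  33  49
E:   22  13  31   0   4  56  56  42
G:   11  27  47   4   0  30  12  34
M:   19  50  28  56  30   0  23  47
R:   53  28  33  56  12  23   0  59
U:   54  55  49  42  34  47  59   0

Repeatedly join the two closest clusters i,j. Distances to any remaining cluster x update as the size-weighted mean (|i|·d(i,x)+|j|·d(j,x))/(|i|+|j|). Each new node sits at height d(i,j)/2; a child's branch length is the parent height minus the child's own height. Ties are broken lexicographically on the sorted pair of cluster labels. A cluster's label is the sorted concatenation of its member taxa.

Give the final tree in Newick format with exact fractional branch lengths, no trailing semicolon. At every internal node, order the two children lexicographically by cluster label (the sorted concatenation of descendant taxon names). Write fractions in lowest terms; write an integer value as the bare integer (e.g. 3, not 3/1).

1. join E+G (d=4) ⇒ EG; edges |E|=2, |G|=2
  updated: d(B,EG)=33/2, d(C,EG)=20, d(D,EG)=39, d(EG,M)=43, d(EG,R)=34, d(EG,U)=38
2. join B+EG (d=33/2) ⇒ BEG; edges |B|=33/4, |EG|=25/4
  updated: d(BEG,C)=73/3, d(BEG,D)=136/3, d(BEG,M)=35, d(BEG,R)=121/3, d(BEG,U)=130/3
3. join M+R (d=23) ⇒ MR; edges |M|=23/2, |R|=23/2
  updated: d(BEG,MR)=113/3, d(C,MR)=39, d(D,MR)=61/2, d(MR,U)=53
4. join BEG+C (d=73/3) ⇒ BCEG; edges |BEG|=47/12, |C|=73/6
  updated: d(BCEG,D)=45, d(BCEG,MR)=38, d(BCEG,U)=185/4
5. join D+MR (d=61/2) ⇒ DMR; edges |D|=61/4, |MR|=15/4
  updated: d(BCEG,DMR)=121/3, d(DMR,U)=155/3
6. join BCEG+DMR (d=121/3) ⇒ BCDEGMR; edges |BCEG|=8, |DMR|=59/12
  updated: d(BCDEGMR,U)=340/7
7. join BCDEGMR+U (d=340/7) ⇒ BCDEGMRU; edges |BCDEGMR|=173/42, |U|=170/7
final tree: ((((B:33/4,(E:2,G:2):25/4):47/12,C:73/6):8,(D:61/4,(M:23/2,R:23/2):15/4):59/12):173/42,U:170/7)
total length: 2476/21

((((B:33/4,(E:2,G:2):25/4):47/12,C:73/6):8,(D:61/4,(M:23/2,R:23/2):15/4):59/12):173/42,U:170/7)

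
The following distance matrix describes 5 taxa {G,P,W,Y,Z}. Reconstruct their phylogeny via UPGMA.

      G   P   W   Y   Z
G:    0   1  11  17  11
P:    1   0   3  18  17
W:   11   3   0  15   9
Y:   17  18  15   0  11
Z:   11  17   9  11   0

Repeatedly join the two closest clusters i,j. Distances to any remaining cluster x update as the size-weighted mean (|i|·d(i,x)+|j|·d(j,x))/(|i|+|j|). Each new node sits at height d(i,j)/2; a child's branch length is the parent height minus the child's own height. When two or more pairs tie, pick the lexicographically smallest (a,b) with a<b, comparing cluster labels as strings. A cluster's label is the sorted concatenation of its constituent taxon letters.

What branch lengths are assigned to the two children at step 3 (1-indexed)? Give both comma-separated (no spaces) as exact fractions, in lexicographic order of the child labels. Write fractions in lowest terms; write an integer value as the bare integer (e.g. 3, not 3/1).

11/2,11/2

1. join G+P (d=1) ⇒ GP; edges |G|=1/2, |P|=1/2
  updated: d(GP,W)=7, d(GP,Y)=35/2, d(GP,Z)=14
2. join GP+W (d=7) ⇒ GPW; edges |GP|=3, |W|=7/2
  updated: d(GPW,Y)=50/3, d(GPW,Z)=37/3
3. join Y+Z (d=11) ⇒ YZ; edges |Y|=11/2, |Z|=11/2
  updated: d(GPW,YZ)=29/2
4. join GPW+YZ (d=29/2) ⇒ GPWYZ; edges |GPW|=15/4, |YZ|=7/4
final tree: (((G:1/2,P:1/2):3,W:7/2):15/4,(Y:11/2,Z:11/2):7/4)
total length: 24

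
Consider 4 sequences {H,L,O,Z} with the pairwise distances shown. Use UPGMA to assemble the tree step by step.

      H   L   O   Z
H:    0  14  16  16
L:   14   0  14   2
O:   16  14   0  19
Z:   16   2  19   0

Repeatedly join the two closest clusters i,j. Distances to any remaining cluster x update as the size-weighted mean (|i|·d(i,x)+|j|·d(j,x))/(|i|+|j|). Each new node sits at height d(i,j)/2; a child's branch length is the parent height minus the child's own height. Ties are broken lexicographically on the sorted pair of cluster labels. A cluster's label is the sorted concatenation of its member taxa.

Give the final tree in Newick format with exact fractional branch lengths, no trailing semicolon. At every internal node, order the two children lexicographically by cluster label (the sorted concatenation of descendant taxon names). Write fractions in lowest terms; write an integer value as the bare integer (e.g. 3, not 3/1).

((H:15/2,(L:1,Z:1):13/2):2/3,O:49/6)

1. join L+Z (d=2) ⇒ LZ; edges |L|=1, |Z|=1
  updated: d(H,LZ)=15, d(LZ,O)=33/2
2. join H+LZ (d=15) ⇒ HLZ; edges |H|=15/2, |LZ|=13/2
  updated: d(HLZ,O)=49/3
3. join HLZ+O (d=49/3) ⇒ HLOZ; edges |HLZ|=2/3, |O|=49/6
final tree: ((H:15/2,(L:1,Z:1):13/2):2/3,O:49/6)
total length: 149/6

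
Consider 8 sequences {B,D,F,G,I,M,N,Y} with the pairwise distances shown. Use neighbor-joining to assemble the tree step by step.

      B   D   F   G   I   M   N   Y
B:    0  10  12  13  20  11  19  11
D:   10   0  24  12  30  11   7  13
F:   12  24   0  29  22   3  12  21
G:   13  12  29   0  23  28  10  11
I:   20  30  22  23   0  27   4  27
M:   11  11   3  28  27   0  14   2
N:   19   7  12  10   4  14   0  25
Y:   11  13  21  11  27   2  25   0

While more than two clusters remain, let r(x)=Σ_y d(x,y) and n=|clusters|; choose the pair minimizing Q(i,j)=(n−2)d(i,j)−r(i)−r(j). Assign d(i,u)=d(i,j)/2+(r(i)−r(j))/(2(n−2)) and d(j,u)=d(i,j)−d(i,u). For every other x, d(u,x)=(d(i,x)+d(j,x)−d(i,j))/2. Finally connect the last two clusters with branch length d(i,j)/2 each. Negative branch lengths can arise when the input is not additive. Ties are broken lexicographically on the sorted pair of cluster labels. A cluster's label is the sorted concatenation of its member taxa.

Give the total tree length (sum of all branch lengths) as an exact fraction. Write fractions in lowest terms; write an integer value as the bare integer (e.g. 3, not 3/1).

2969/64

1. join I+N (d=4, Q=-220) ⇒ IN; edges |I|=43/6, |N|=-19/6
  updated: d(B,IN)=35/2, d(D,IN)=33/2, d(F,IN)=15, d(G,IN)=29/2, d(IN,M)=37/2, d(IN,Y)=24
2. join F+M (d=3, Q=-325/2) ⇒ FM; edges |F|=91/20, |M|=-31/20
  updated: d(B,FM)=10, d(D,FM)=16, d(FM,G)=27, d(FM,IN)=61/4, d(FM,Y)=10
3. join FM+Y (d=10, Q=-429/4) ⇒ FMY; edges |FM|=197/32, |Y|=123/32
  updated: d(B,FMY)=11/2, d(D,FMY)=19/2, d(FMY,G)=14, d(FMY,IN)=117/8
4. join B+FMY (d=11/2, Q=-585/8) ⇒ BFMY; edges |B|=151/48, |FMY|=113/48
  updated: d(BFMY,D)=7, d(BFMY,G)=43/4, d(BFMY,IN)=213/16
5. join BFMY+D (d=7, Q=-841/16) ⇒ BDFMY; edges |BFMY|=153/64, |D|=295/64
  updated: d(BDFMY,G)=63/8, d(BDFMY,IN)=365/32
6. join BDFMY+G (d=63/8, Q=-1081/32) ⇒ BDFGMY; edges |BDFMY|=153/64, |G|=351/64
  updated: d(BDFGMY,IN)=577/64
7. join BDFGMY+IN (d=577/64) ⇒ BDFGIMNY; edges |BDFGMY|=577/128, |IN|=577/128
final tree: ((((B:151/48,((F:91/20,M:-31/20):197/32,Y:123/32):113/48):153/64,D:295/64):153/64,G:351/64):577/128,(I:43/6,N:-19/6):577/128)
total length: 2969/64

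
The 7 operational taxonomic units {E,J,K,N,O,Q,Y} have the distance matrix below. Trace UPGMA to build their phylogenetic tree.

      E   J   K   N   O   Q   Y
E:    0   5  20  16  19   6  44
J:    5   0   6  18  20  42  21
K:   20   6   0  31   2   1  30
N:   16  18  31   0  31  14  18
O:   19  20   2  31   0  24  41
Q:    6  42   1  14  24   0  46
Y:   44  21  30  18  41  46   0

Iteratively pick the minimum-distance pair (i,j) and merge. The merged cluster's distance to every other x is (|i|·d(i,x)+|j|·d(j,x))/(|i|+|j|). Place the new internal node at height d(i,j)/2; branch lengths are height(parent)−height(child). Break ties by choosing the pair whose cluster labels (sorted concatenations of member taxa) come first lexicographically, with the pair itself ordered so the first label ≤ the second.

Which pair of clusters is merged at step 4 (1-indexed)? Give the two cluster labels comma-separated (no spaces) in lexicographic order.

step 1: merge (K,Q) at d=1; branch lengths K→1/2, Q→1/2; new cluster KQ
  updated: d(E,KQ)=13, d(J,KQ)=24, d(KQ,N)=45/2, d(KQ,O)=13, d(KQ,Y)=38
step 2: merge (E,J) at d=5; branch lengths E→5/2, J→5/2; new cluster EJ
  updated: d(EJ,KQ)=37/2, d(EJ,N)=17, d(EJ,O)=39/2, d(EJ,Y)=65/2
step 3: merge (KQ,O) at d=13; branch lengths KQ→6, O→13/2; new cluster KOQ
  updated: d(EJ,KOQ)=113/6, d(KOQ,N)=76/3, d(KOQ,Y)=39
step 4: merge (EJ,N) at d=17; branch lengths EJ→6, N→17/2; new cluster EJN
  updated: d(EJN,KOQ)=21, d(EJN,Y)=83/3
step 5: merge (EJN,KOQ) at d=21; branch lengths EJN→2, KOQ→4; new cluster EJKNOQ
  updated: d(EJKNOQ,Y)=100/3
step 6: merge (EJKNOQ,Y) at d=100/3; branch lengths EJKNOQ→37/6, Y→50/3; new cluster EJKNOQY
final tree: ((((E:5/2,J:5/2):6,N:17/2):2,((K:1/2,Q:1/2):6,O:13/2):4):37/6,Y:50/3)
total length: 371/6

EJ,N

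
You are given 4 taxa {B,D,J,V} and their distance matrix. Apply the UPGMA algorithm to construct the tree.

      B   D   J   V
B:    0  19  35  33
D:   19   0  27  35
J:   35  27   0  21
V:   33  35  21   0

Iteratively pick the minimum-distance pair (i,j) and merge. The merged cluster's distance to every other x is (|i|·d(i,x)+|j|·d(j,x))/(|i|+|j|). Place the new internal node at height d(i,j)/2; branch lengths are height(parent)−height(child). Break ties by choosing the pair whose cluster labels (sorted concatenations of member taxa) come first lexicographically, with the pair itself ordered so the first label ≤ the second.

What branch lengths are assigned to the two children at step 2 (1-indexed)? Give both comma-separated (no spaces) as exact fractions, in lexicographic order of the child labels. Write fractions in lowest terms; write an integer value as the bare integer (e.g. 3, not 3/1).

step 1: merge (B,D) at d=19; branch lengths B→19/2, D→19/2; new cluster BD
  updated: d(BD,J)=31, d(BD,V)=34
step 2: merge (J,V) at d=21; branch lengths J→21/2, V→21/2; new cluster JV
  updated: d(BD,JV)=65/2
step 3: merge (BD,JV) at d=65/2; branch lengths BD→27/4, JV→23/4; new cluster BDJV
final tree: ((B:19/2,D:19/2):27/4,(J:21/2,V:21/2):23/4)
total length: 105/2

21/2,21/2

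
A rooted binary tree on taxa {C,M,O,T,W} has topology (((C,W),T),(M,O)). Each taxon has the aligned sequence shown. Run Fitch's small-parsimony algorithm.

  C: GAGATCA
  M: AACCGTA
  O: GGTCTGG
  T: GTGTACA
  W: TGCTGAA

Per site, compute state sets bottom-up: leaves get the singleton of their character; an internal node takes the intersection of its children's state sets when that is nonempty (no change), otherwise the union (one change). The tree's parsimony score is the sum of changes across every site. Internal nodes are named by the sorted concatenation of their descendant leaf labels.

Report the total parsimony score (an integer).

17

[col 0] CW: children C:{G}, W:{T} ∪→ {G,T}; cost 1
[col 0] CTW: children CW:{G,T}, T:{G} ∩→ {G}; cost 0
[col 0] MO: children M:{A}, O:{G} ∪→ {A,G}; cost 1
[col 0] CMOTW: children CTW:{G}, MO:{A,G} ∩→ {G}; cost 0
[col 1] CW: children C:{A}, W:{G} ∪→ {A,G}; cost 1
[col 1] CTW: children CW:{A,G}, T:{T} ∪→ {A,G,T}; cost 1
[col 1] MO: children M:{A}, O:{G} ∪→ {A,G}; cost 1
[col 1] CMOTW: children CTW:{A,G,T}, MO:{A,G} ∩→ {A,G}; cost 0
[col 2] CW: children C:{G}, W:{C} ∪→ {C,G}; cost 1
[col 2] CTW: children CW:{C,G}, T:{G} ∩→ {G}; cost 0
[col 2] MO: children M:{C}, O:{T} ∪→ {C,T}; cost 1
[col 2] CMOTW: children CTW:{G}, MO:{C,T} ∪→ {C,G,T}; cost 1
[col 3] CW: children C:{A}, W:{T} ∪→ {A,T}; cost 1
[col 3] CTW: children CW:{A,T}, T:{T} ∩→ {T}; cost 0
[col 3] MO: children M:{C}, O:{C} ∩→ {C}; cost 0
[col 3] CMOTW: children CTW:{T}, MO:{C} ∪→ {C,T}; cost 1
[col 4] CW: children C:{T}, W:{G} ∪→ {G,T}; cost 1
[col 4] CTW: children CW:{G,T}, T:{A} ∪→ {A,G,T}; cost 1
[col 4] MO: children M:{G}, O:{T} ∪→ {G,T}; cost 1
[col 4] CMOTW: children CTW:{A,G,T}, MO:{G,T} ∩→ {G,T}; cost 0
[col 5] CW: children C:{C}, W:{A} ∪→ {A,C}; cost 1
[col 5] CTW: children CW:{A,C}, T:{C} ∩→ {C}; cost 0
[col 5] MO: children M:{T}, O:{G} ∪→ {G,T}; cost 1
[col 5] CMOTW: children CTW:{C}, MO:{G,T} ∪→ {C,G,T}; cost 1
[col 6] CW: children C:{A}, W:{A} ∩→ {A}; cost 0
[col 6] CTW: children CW:{A}, T:{A} ∩→ {A}; cost 0
[col 6] MO: children M:{A}, O:{G} ∪→ {A,G}; cost 1
[col 6] CMOTW: children CTW:{A}, MO:{A,G} ∩→ {A}; cost 0
per-site changes: [2, 3, 3, 2, 3, 3, 1]; total = 17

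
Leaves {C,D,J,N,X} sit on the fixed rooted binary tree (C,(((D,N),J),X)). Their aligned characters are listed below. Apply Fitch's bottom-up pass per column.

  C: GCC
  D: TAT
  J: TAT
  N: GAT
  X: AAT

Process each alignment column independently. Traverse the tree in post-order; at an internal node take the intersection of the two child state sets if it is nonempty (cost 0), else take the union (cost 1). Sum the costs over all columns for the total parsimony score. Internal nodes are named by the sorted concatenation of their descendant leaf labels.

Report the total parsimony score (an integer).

[col 0] DN: children D:{T}, N:{G} ∪→ {G,T}; cost 1
[col 0] DJN: children DN:{G,T}, J:{T} ∩→ {T}; cost 0
[col 0] DJNX: children DJN:{T}, X:{A} ∪→ {A,T}; cost 1
[col 0] CDJNX: children C:{G}, DJNX:{A,T} ∪→ {A,G,T}; cost 1
[col 1] DN: children D:{A}, N:{A} ∩→ {A}; cost 0
[col 1] DJN: children DN:{A}, J:{A} ∩→ {A}; cost 0
[col 1] DJNX: children DJN:{A}, X:{A} ∩→ {A}; cost 0
[col 1] CDJNX: children C:{C}, DJNX:{A} ∪→ {A,C}; cost 1
[col 2] DN: children D:{T}, N:{T} ∩→ {T}; cost 0
[col 2] DJN: children DN:{T}, J:{T} ∩→ {T}; cost 0
[col 2] DJNX: children DJN:{T}, X:{T} ∩→ {T}; cost 0
[col 2] CDJNX: children C:{C}, DJNX:{T} ∪→ {C,T}; cost 1
per-site changes: [3, 1, 1]; total = 5

5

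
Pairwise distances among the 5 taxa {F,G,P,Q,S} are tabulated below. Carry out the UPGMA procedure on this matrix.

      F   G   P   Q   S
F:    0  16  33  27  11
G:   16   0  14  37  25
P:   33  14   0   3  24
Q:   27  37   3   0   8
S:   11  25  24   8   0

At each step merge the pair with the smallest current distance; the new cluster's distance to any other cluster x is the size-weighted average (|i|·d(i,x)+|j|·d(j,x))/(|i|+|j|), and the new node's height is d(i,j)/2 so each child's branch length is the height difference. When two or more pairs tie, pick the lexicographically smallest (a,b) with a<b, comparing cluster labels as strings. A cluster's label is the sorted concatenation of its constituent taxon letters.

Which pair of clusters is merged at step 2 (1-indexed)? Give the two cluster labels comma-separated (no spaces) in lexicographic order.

F,S

iteration 1: select P,Q (d=3); attach at lengths (3/2, 3/2); label the merged cluster PQ
  updated: d(F,PQ)=30, d(G,PQ)=51/2, d(PQ,S)=16
iteration 2: select F,S (d=11); attach at lengths (11/2, 11/2); label the merged cluster FS
  updated: d(FS,G)=41/2, d(FS,PQ)=23
iteration 3: select FS,G (d=41/2); attach at lengths (19/4, 41/4); label the merged cluster FGS
  updated: d(FGS,PQ)=143/6
iteration 4: select FGS,PQ (d=143/6); attach at lengths (5/3, 125/12); label the merged cluster FGPQS
final tree: (((F:11/2,S:11/2):19/4,G:41/4):5/3,(P:3/2,Q:3/2):125/12)
total length: 493/12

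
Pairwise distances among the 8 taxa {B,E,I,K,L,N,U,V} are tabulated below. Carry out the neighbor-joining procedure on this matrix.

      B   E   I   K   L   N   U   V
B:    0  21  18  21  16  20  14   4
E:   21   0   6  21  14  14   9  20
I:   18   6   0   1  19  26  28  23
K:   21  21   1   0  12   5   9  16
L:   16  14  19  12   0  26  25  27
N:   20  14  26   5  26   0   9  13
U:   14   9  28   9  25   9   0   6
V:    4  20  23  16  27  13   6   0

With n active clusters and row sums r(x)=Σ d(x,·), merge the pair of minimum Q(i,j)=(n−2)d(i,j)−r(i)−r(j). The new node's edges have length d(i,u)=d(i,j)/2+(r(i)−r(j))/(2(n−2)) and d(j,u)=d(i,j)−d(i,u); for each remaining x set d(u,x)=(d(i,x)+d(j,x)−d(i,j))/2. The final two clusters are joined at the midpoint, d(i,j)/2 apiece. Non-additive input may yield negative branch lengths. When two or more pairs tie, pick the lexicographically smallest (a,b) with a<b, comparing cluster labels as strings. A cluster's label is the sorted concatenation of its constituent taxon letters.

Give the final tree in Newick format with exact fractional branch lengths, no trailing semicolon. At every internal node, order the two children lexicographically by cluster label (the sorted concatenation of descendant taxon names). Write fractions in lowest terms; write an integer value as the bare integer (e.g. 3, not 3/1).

iteration 1: select I,K (d=1, Q=-200); attach at lengths (7/2, -5/2); label the merged cluster IK
  updated: d(B,IK)=19, d(E,IK)=13, d(IK,L)=15, d(IK,N)=15, d(IK,U)=18, d(IK,V)=19
iteration 2: select B,V (d=4, Q=-163); attach at lengths (5/2, 3/2); label the merged cluster BV
  updated: d(BV,E)=37/2, d(BV,IK)=17, d(BV,L)=39/2, d(BV,N)=29/2, d(BV,U)=8
iteration 3: select IK,L (d=15, Q=-235/2); attach at lengths (77/16, 163/16); label the merged cluster IKL
  updated: d(BV,IKL)=43/4, d(E,IKL)=6, d(IKL,N)=13, d(IKL,U)=14
iteration 4: select E,IKL (d=6, Q=-293/4); attach at lengths (29/8, 19/8); label the merged cluster EIKL
  updated: d(BV,EIKL)=93/8, d(EIKL,N)=21/2, d(EIKL,U)=17/2
iteration 5: select BV,U (d=8, Q=-349/8); attach at lengths (197/32, 59/32); label the merged cluster BUV
  updated: d(BUV,EIKL)=97/16, d(BUV,N)=31/4
iteration 6: select BUV,EIKL (d=97/16, Q=-389/16); attach at lengths (53/32, 141/32); label the merged cluster BEIKLUV
  updated: d(BEIKLUV,N)=195/32
iteration 7: select BEIKLUV,N (d=195/32); attach at lengths (195/64, 195/64); label the merged cluster BEIKLNUV
final tree: ((((B:5/2,V:3/2):197/32,U:59/32):53/32,(E:29/8,((I:7/2,K:-5/2):77/16,L:163/16):19/8):141/32):195/64,N:195/64)
total length: 1477/32

((((B:5/2,V:3/2):197/32,U:59/32):53/32,(E:29/8,((I:7/2,K:-5/2):77/16,L:163/16):19/8):141/32):195/64,N:195/64)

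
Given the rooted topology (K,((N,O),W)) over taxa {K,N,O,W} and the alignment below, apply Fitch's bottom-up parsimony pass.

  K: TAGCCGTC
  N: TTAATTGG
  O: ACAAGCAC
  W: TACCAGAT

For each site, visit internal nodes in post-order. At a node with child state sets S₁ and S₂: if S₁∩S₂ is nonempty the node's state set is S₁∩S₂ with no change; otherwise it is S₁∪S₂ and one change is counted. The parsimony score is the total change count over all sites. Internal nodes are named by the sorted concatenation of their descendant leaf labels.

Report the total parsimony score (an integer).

15

NO@0: {T} ∪ {A} = {A,T} (union, +1)
NOW@0: {A,T} ∩ {T} = {T} (intersection, +0)
KNOW@0: {T} ∩ {T} = {T} (intersection, +0)
NO@1: {T} ∪ {C} = {C,T} (union, +1)
NOW@1: {C,T} ∪ {A} = {A,C,T} (union, +1)
KNOW@1: {A} ∩ {A,C,T} = {A} (intersection, +0)
NO@2: {A} ∩ {A} = {A} (intersection, +0)
NOW@2: {A} ∪ {C} = {A,C} (union, +1)
KNOW@2: {G} ∪ {A,C} = {A,C,G} (union, +1)
NO@3: {A} ∩ {A} = {A} (intersection, +0)
NOW@3: {A} ∪ {C} = {A,C} (union, +1)
KNOW@3: {C} ∩ {A,C} = {C} (intersection, +0)
NO@4: {T} ∪ {G} = {G,T} (union, +1)
NOW@4: {G,T} ∪ {A} = {A,G,T} (union, +1)
KNOW@4: {C} ∪ {A,G,T} = {A,C,G,T} (union, +1)
NO@5: {T} ∪ {C} = {C,T} (union, +1)
NOW@5: {C,T} ∪ {G} = {C,G,T} (union, +1)
KNOW@5: {G} ∩ {C,G,T} = {G} (intersection, +0)
NO@6: {G} ∪ {A} = {A,G} (union, +1)
NOW@6: {A,G} ∩ {A} = {A} (intersection, +0)
KNOW@6: {T} ∪ {A} = {A,T} (union, +1)
NO@7: {G} ∪ {C} = {C,G} (union, +1)
NOW@7: {C,G} ∪ {T} = {C,G,T} (union, +1)
KNOW@7: {C} ∩ {C,G,T} = {C} (intersection, +0)
per-site changes: [1, 2, 2, 1, 3, 2, 2, 2]; total = 15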